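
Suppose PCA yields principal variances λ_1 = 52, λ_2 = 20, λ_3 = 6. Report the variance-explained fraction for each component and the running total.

Step 1 — total variance = trace(Sigma) = Σ λ_i = 52 + 20 + 6 = 78.

Step 2 — fraction explained by component i = λ_i / Σ λ:
  PC1: 52/78 = 0.6667
  PC2: 20/78 = 0.2564
  PC3: 6/78 = 0.0769

Step 3 — cumulative fraction after k components = (λ_1 + ... + λ_k) / Σ λ:
  k = 1: 52/78 = 0.6667
  k = 2: (52 + 20)/78 = 72/78 = 0.9231
  k = 3: (52 + 20 + 6)/78 = 78/78 = 1

Summary (fraction, with percent):

explained: PC1 0.6667 (66.67%), PC2 0.2564 (25.64%), PC3 0.0769 (7.69%);  cumulative: 0.6667, 0.9231, 1


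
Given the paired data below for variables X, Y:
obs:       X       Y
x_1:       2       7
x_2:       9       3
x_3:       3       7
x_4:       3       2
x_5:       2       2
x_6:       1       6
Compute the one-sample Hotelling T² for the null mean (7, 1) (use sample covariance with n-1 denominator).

Step 1 — sample mean vector:
  mean(X) = (2 + 9 + 3 + 3 + 2 + 1) / 6 = 20/6 = 3.3333
  mean(Y) = (7 + 3 + 7 + 2 + 2 + 6) / 6 = 27/6 = 4.5
  x̄ = (3.3333, 4.5),  deviation x̄ - mu_0 = (3.3333, 4.5) - (7, 1) = (-3.6667, 3.5).

Step 2 — sample covariance matrix, S[i,j] = (1/(n-1)) · Σ_k (x_{k,i} - mean_i) · (x_{k,j} - mean_j), divisor n-1 = 5:
  S[X,X] = ((-1.3333)·(-1.3333) + (5.6667)·(5.6667) + (-0.3333)·(-0.3333) + (-0.3333)·(-0.3333) + (-1.3333)·(-1.3333) + (-2.3333)·(-2.3333)) / 5 = 41.3333/5 = 8.2667
  S[X,Y] = ((-1.3333)·(2.5) + (5.6667)·(-1.5) + (-0.3333)·(2.5) + (-0.3333)·(-2.5) + (-1.3333)·(-2.5) + (-2.3333)·(1.5)) / 5 = -12/5 = -2.4
  S[Y,Y] = ((2.5)·(2.5) + (-1.5)·(-1.5) + (2.5)·(2.5) + (-2.5)·(-2.5) + (-2.5)·(-2.5) + (1.5)·(1.5)) / 5 = 29.5/5 = 5.9
  S = [[8.2667, -2.4],
 [-2.4, 5.9]].

Step 3 — invert S. det(S) = 8.2667·5.9 - (-2.4)² = 43.0133.
  S^{-1} = (1/det) · [[d, -b], [-b, a]] = [[0.1372, 0.0558],
 [0.0558, 0.1922]].

Step 4 — quadratic form (x̄ - mu_0)^T · S^{-1} · (x̄ - mu_0):
  S^{-1} · (x̄ - mu_0) = (-0.3077, 0.4681),
  (x̄ - mu_0)^T · [...] = (-3.6667)·(-0.3077) + (3.5)·(0.4681) = 2.7663.

Step 5 — scale by n: T² = 6 · 2.7663 = 16.598.

T² ≈ 16.598


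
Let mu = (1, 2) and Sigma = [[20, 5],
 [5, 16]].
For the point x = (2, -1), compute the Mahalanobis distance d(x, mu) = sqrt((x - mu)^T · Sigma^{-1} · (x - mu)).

Step 1 — centre the observation: (x - mu) = (1, -3).

Step 2 — invert Sigma. det(Sigma) = 20·16 - (5)² = 295.
  Sigma^{-1} = (1/det) · [[d, -b], [-b, a]] = [[0.0542, -0.0169],
 [-0.0169, 0.0678]].

Step 3 — form the quadratic (x - mu)^T · Sigma^{-1} · (x - mu):
  Sigma^{-1} · (x - mu) = (0.1051, -0.2203).
  (x - mu)^T · [Sigma^{-1} · (x - mu)] = (1)·(0.1051) + (-3)·(-0.2203) = 0.7661.

Step 4 — take square root: d = √(0.7661) ≈ 0.8753.

d(x, mu) = √(0.7661) ≈ 0.8753


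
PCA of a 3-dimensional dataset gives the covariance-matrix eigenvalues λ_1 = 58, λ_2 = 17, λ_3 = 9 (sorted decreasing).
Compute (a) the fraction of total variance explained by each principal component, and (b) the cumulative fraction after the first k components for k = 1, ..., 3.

Step 1 — total variance = trace(Sigma) = Σ λ_i = 58 + 17 + 9 = 84.

Step 2 — fraction explained by component i = λ_i / Σ λ:
  PC1: 58/84 = 0.6905
  PC2: 17/84 = 0.2024
  PC3: 9/84 = 0.1071

Step 3 — cumulative fraction after k components = (λ_1 + ... + λ_k) / Σ λ:
  k = 1: 58/84 = 0.6905
  k = 2: (58 + 17)/84 = 75/84 = 0.8929
  k = 3: (58 + 17 + 9)/84 = 84/84 = 1

Summary (fraction, with percent):

explained: PC1 0.6905 (69.05%), PC2 0.2024 (20.24%), PC3 0.1071 (10.71%);  cumulative: 0.6905, 0.8929, 1


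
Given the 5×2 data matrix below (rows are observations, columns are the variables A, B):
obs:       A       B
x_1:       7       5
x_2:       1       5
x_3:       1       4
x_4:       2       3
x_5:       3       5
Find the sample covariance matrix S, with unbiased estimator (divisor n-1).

Step 1 — column means:
  mean(A) = (7 + 1 + 1 + 2 + 3) / 5 = 14/5 = 2.8
  mean(B) = (5 + 5 + 4 + 3 + 5) / 5 = 22/5 = 4.4

Step 2 — sample covariance S[i,j] = (1/(n-1)) · Σ_k (x_{k,i} - mean_i) · (x_{k,j} - mean_j), with n-1 = 4.
  S[A,A] = ((4.2)·(4.2) + (-1.8)·(-1.8) + (-1.8)·(-1.8) + (-0.8)·(-0.8) + (0.2)·(0.2)) / 4 = 24.8/4 = 6.2
  S[A,B] = ((4.2)·(0.6) + (-1.8)·(0.6) + (-1.8)·(-0.4) + (-0.8)·(-1.4) + (0.2)·(0.6)) / 4 = 3.4/4 = 0.85
  S[B,B] = ((0.6)·(0.6) + (0.6)·(0.6) + (-0.4)·(-0.4) + (-1.4)·(-1.4) + (0.6)·(0.6)) / 4 = 3.2/4 = 0.8

S is symmetric (S[j,i] = S[i,j]). Assembling:

S = [[6.2, 0.85],
 [0.85, 0.8]]


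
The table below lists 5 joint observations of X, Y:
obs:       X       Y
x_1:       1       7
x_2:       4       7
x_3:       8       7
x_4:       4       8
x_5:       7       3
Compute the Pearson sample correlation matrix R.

Step 1 — column means:
  mean(X) = (1 + 4 + 8 + 4 + 7) / 5 = 24/5 = 4.8
  mean(Y) = (7 + 7 + 7 + 8 + 3) / 5 = 32/5 = 6.4

Step 2 — sample variances and covariances s[i,j] = (1/(n-1)) · Σ_k (x_{k,i} - mean_i) · (x_{k,j} - mean_j), with n-1 = 4:
  s[X,X] = ((-3.8)·(-3.8) + (-0.8)·(-0.8) + (3.2)·(3.2) + (-0.8)·(-0.8) + (2.2)·(2.2)) / 4 = 30.8/4 = 7.7
  s[X,Y] = ((-3.8)·(0.6) + (-0.8)·(0.6) + (3.2)·(0.6) + (-0.8)·(1.6) + (2.2)·(-3.4)) / 4 = -9.6/4 = -2.4
  s[Y,Y] = ((0.6)·(0.6) + (0.6)·(0.6) + (0.6)·(0.6) + (1.6)·(1.6) + (-3.4)·(-3.4)) / 4 = 15.2/4 = 3.8
  Sample standard deviations s_i = √(s[i,i]):
  s(X) = √(7.7) = 2.7749
  s(Y) = √(3.8) = 1.9494

Step 3 — r_{ij} = s_{ij} / (s_i · s_j):
  r[X,X] = 1 (diagonal).
  r[X,Y] = -2.4 / (2.7749 · 1.9494) = -2.4 / 5.4093 = -0.4437
  r[Y,Y] = 1 (diagonal).

R is symmetric with unit diagonal. Assembling:

R = [[1, -0.4437],
 [-0.4437, 1]]


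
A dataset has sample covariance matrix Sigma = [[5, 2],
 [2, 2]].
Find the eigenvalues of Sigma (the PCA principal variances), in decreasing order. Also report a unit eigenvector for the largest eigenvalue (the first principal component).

Step 1 — characteristic polynomial of 2×2 Sigma:
  det(Sigma - λI) = λ² - trace · λ + det = 0.
  trace = 5 + 2 = 7, det = 5·2 - (2)² = 6.
Step 2 — discriminant:
  Δ = trace² - 4·det = 49 - 24 = 25.
Step 3 — eigenvalues:
  λ = (trace ± √Δ)/2 = (7 ± 5)/2,
  λ_1 = 6,  λ_2 = 1.

Step 4 — unit eigenvector for λ_1: solve (Sigma - λ_1 I)v = 0. First row:
  (5 - 6)·v_x + (2)·v_y = 0, i.e. (-1)·v_x + (2)·v_y = 0,
  so v ∝ (b, λ_1 - a) = (2, 1) = u.
  ||u|| = √((2)² + (1)²) = √(5) ≈ 2.2361,
  v_1 = u/||u|| ≈ (0.8944, 0.4472) (||v_1|| = 1).

λ_1 = 6,  λ_2 = 1;  v_1 ≈ (0.8944, 0.4472)


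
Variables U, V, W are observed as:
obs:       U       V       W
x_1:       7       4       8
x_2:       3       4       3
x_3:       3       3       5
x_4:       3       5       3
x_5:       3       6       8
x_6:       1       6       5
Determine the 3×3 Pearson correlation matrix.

Step 1 — column means:
  mean(U) = (7 + 3 + 3 + 3 + 3 + 1) / 6 = 20/6 = 3.3333
  mean(V) = (4 + 4 + 3 + 5 + 6 + 6) / 6 = 28/6 = 4.6667
  mean(W) = (8 + 3 + 5 + 3 + 8 + 5) / 6 = 32/6 = 5.3333

Step 2 — sample variances and covariances s[i,j] = (1/(n-1)) · Σ_k (x_{k,i} - mean_i) · (x_{k,j} - mean_j), with n-1 = 5:
  s[U,U] = ((3.6667)·(3.6667) + (-0.3333)·(-0.3333) + (-0.3333)·(-0.3333) + (-0.3333)·(-0.3333) + (-0.3333)·(-0.3333) + (-2.3333)·(-2.3333)) / 5 = 19.3333/5 = 3.8667
  s[U,V] = ((3.6667)·(-0.6667) + (-0.3333)·(-0.6667) + (-0.3333)·(-1.6667) + (-0.3333)·(0.3333) + (-0.3333)·(1.3333) + (-2.3333)·(1.3333)) / 5 = -5.3333/5 = -1.0667
  s[U,W] = ((3.6667)·(2.6667) + (-0.3333)·(-2.3333) + (-0.3333)·(-0.3333) + (-0.3333)·(-2.3333) + (-0.3333)·(2.6667) + (-2.3333)·(-0.3333)) / 5 = 11.3333/5 = 2.2667
  s[V,V] = ((-0.6667)·(-0.6667) + (-0.6667)·(-0.6667) + (-1.6667)·(-1.6667) + (0.3333)·(0.3333) + (1.3333)·(1.3333) + (1.3333)·(1.3333)) / 5 = 7.3333/5 = 1.4667
  s[V,W] = ((-0.6667)·(2.6667) + (-0.6667)·(-2.3333) + (-1.6667)·(-0.3333) + (0.3333)·(-2.3333) + (1.3333)·(2.6667) + (1.3333)·(-0.3333)) / 5 = 2.6667/5 = 0.5333
  s[W,W] = ((2.6667)·(2.6667) + (-2.3333)·(-2.3333) + (-0.3333)·(-0.3333) + (-2.3333)·(-2.3333) + (2.6667)·(2.6667) + (-0.3333)·(-0.3333)) / 5 = 25.3333/5 = 5.0667
  Sample standard deviations s_i = √(s[i,i]):
  s(U) = √(3.8667) = 1.9664
  s(V) = √(1.4667) = 1.2111
  s(W) = √(5.0667) = 2.2509

Step 3 — r_{ij} = s_{ij} / (s_i · s_j):
  r[U,U] = 1 (diagonal).
  r[U,V] = -1.0667 / (1.9664 · 1.2111) = -1.0667 / 2.3814 = -0.4479
  r[U,W] = 2.2667 / (1.9664 · 2.2509) = 2.2667 / 4.4262 = 0.5121
  r[V,V] = 1 (diagonal).
  r[V,W] = 0.5333 / (1.2111 · 2.2509) = 0.5333 / 2.726 = 0.1956
  r[W,W] = 1 (diagonal).

R is symmetric with unit diagonal. Assembling:

R = [[1, -0.4479, 0.5121],
 [-0.4479, 1, 0.1956],
 [0.5121, 0.1956, 1]]


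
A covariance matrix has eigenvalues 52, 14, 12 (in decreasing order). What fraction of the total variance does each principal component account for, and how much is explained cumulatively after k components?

Step 1 — total variance = trace(Sigma) = Σ λ_i = 52 + 14 + 12 = 78.

Step 2 — fraction explained by component i = λ_i / Σ λ:
  PC1: 52/78 = 0.6667
  PC2: 14/78 = 0.1795
  PC3: 12/78 = 0.1538

Step 3 — cumulative fraction after k components = (λ_1 + ... + λ_k) / Σ λ:
  k = 1: 52/78 = 0.6667
  k = 2: (52 + 14)/78 = 66/78 = 0.8462
  k = 3: (52 + 14 + 12)/78 = 78/78 = 1

Summary (fraction, with percent):

explained: PC1 0.6667 (66.67%), PC2 0.1795 (17.95%), PC3 0.1538 (15.38%);  cumulative: 0.6667, 0.8462, 1


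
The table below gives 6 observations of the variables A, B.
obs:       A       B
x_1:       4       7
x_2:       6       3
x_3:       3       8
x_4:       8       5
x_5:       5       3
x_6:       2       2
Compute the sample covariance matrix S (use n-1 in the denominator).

Step 1 — column means:
  mean(A) = (4 + 6 + 3 + 8 + 5 + 2) / 6 = 28/6 = 4.6667
  mean(B) = (7 + 3 + 8 + 5 + 3 + 2) / 6 = 28/6 = 4.6667

Step 2 — sample covariance S[i,j] = (1/(n-1)) · Σ_k (x_{k,i} - mean_i) · (x_{k,j} - mean_j), with n-1 = 5.
  S[A,A] = ((-0.6667)·(-0.6667) + (1.3333)·(1.3333) + (-1.6667)·(-1.6667) + (3.3333)·(3.3333) + (0.3333)·(0.3333) + (-2.6667)·(-2.6667)) / 5 = 23.3333/5 = 4.6667
  S[A,B] = ((-0.6667)·(2.3333) + (1.3333)·(-1.6667) + (-1.6667)·(3.3333) + (3.3333)·(0.3333) + (0.3333)·(-1.6667) + (-2.6667)·(-2.6667)) / 5 = -1.6667/5 = -0.3333
  S[B,B] = ((2.3333)·(2.3333) + (-1.6667)·(-1.6667) + (3.3333)·(3.3333) + (0.3333)·(0.3333) + (-1.6667)·(-1.6667) + (-2.6667)·(-2.6667)) / 5 = 29.3333/5 = 5.8667

S is symmetric (S[j,i] = S[i,j]). Assembling:

S = [[4.6667, -0.3333],
 [-0.3333, 5.8667]]


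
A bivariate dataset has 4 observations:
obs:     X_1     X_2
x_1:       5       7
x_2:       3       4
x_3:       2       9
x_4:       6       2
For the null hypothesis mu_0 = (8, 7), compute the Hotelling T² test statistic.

Step 1 — sample mean vector:
  mean(X_1) = (5 + 3 + 2 + 6) / 4 = 16/4 = 4
  mean(X_2) = (7 + 4 + 9 + 2) / 4 = 22/4 = 5.5
  x̄ = (4, 5.5),  deviation x̄ - mu_0 = (4, 5.5) - (8, 7) = (-4, -1.5).

Step 2 — sample covariance matrix, S[i,j] = (1/(n-1)) · Σ_k (x_{k,i} - mean_i) · (x_{k,j} - mean_j), divisor n-1 = 3:
  S[X_1,X_1] = ((1)·(1) + (-1)·(-1) + (-2)·(-2) + (2)·(2)) / 3 = 10/3 = 3.3333
  S[X_1,X_2] = ((1)·(1.5) + (-1)·(-1.5) + (-2)·(3.5) + (2)·(-3.5)) / 3 = -11/3 = -3.6667
  S[X_2,X_2] = ((1.5)·(1.5) + (-1.5)·(-1.5) + (3.5)·(3.5) + (-3.5)·(-3.5)) / 3 = 29/3 = 9.6667
  S = [[3.3333, -3.6667],
 [-3.6667, 9.6667]].

Step 3 — invert S. det(S) = 3.3333·9.6667 - (-3.6667)² = 18.7778.
  S^{-1} = (1/det) · [[d, -b], [-b, a]] = [[0.5148, 0.1953],
 [0.1953, 0.1775]].

Step 4 — quadratic form (x̄ - mu_0)^T · S^{-1} · (x̄ - mu_0):
  S^{-1} · (x̄ - mu_0) = (-2.3521, -1.0473),
  (x̄ - mu_0)^T · [...] = (-4)·(-2.3521) + (-1.5)·(-1.0473) = 10.9793.

Step 5 — scale by n: T² = 4 · 10.9793 = 43.9172.

T² ≈ 43.9172


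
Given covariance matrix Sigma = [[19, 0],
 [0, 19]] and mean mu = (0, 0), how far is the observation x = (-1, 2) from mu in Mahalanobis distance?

Step 1 — centre the observation: (x - mu) = (-1, 2).

Step 2 — invert Sigma. det(Sigma) = 19·19 - (0)² = 361.
  Sigma^{-1} = (1/det) · [[d, -b], [-b, a]] = [[0.0526, 0],
 [0, 0.0526]].

Step 3 — form the quadratic (x - mu)^T · Sigma^{-1} · (x - mu):
  Sigma^{-1} · (x - mu) = (-0.0526, 0.1053).
  (x - mu)^T · [Sigma^{-1} · (x - mu)] = (-1)·(-0.0526) + (2)·(0.1053) = 0.2632.

Step 4 — take square root: d = √(0.2632) ≈ 0.513.

d(x, mu) = √(0.2632) ≈ 0.513


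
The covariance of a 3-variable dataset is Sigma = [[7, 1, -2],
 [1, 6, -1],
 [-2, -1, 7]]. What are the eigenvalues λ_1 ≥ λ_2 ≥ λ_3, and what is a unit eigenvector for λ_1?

Step 1 — characteristic polynomial p(λ) = det(λI - Sigma) = λ³ - tr·λ² + c_1·λ - det, where tr = trace, c_1 = sum of the principal 2×2 minors, det = det(Sigma):
  tr = 7 + 6 + 7 = 20,
  c_1 = (7·6 - (1)²) + (7·7 - (-2)²) + (6·7 - (-1)²) = 41 + 45 + 41 = 127,
  det = 7·(6·7 - (-1)²) - (1)·((1)·7 - (-1)·(-2)) + (-2)·((1)·(-1) - 6·(-2)) = 7·(41) - (1)·(5) + (-2)·(11) = 260.
  So p(λ) = λ³ - 20λ² + 127λ - 260.
Step 2 — look for an integer root (rational root theorem: any rational root is an integer divisor of 260). Testing λ = 5:
  p(5) = 125 - 500 + 635 - 260 = 0  ✓
  Dividing out (λ - 5): p(λ) = (λ - 5)(λ² - 15λ + 52).
Step 3 — remaining eigenvalues from the quadratic λ² - 15λ + 52 = 0:
  Δ = 15² - 4·52 = 225 - 208 = 17,  λ = (15 ± √17)/2 = (15 ± 4.1231)/2 ≈ 9.5616 or 5.4384.
  Sorted: λ_1 = 9.5616,  λ_2 = 5.4384,  λ_3 = 5  (check: sum = 20 = tr ✓).

Step 4 — unit eigenvector for λ_1 ≈ 9.5616: v spans the null space of (Sigma - λ_1 I), whose rows are
  r_1 = (-2.5616, 1, -2),  r_2 = (1, -3.5616, -1),  r_3 = (-2, -1, -2.5616).
  v is orthogonal to every row, so take v ∝ r_1 × r_2 = ((1)·(-1) - (-2)·(-3.5616), (-2)·(1) - (-2.5616)·(-1), (-2.5616)·(-3.5616) - (1)·(1)) ≈ (-8.1231, -4.5616, 8.1231).
  Rescale (multiply by -1 so the first nonzero entry is positive): u = (8.1231, 4.5616, -8.1231).
  ||u|| = √((8.1231)² + (4.5616)² + (-8.1231)²) = √(152.7775) ≈ 12.3603,  v_1 = u/||u|| ≈ (0.6572, 0.369, -0.6572) (||v_1|| = 1).

λ_1 = 9.5616,  λ_2 = 5.4384,  λ_3 = 5;  v_1 ≈ (0.6572, 0.369, -0.6572)


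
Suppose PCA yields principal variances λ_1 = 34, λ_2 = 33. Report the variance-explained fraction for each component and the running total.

Step 1 — total variance = trace(Sigma) = Σ λ_i = 34 + 33 = 67.

Step 2 — fraction explained by component i = λ_i / Σ λ:
  PC1: 34/67 = 0.5075
  PC2: 33/67 = 0.4925

Step 3 — cumulative fraction after k components = (λ_1 + ... + λ_k) / Σ λ:
  k = 1: 34/67 = 0.5075
  k = 2: (34 + 33)/67 = 67/67 = 1

Summary (fraction, with percent):

explained: PC1 0.5075 (50.75%), PC2 0.4925 (49.25%);  cumulative: 0.5075, 1


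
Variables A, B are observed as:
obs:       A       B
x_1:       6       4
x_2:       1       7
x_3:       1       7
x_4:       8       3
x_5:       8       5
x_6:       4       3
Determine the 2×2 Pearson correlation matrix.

Step 1 — column means:
  mean(A) = (6 + 1 + 1 + 8 + 8 + 4) / 6 = 28/6 = 4.6667
  mean(B) = (4 + 7 + 7 + 3 + 5 + 3) / 6 = 29/6 = 4.8333

Step 2 — sample variances and covariances s[i,j] = (1/(n-1)) · Σ_k (x_{k,i} - mean_i) · (x_{k,j} - mean_j), with n-1 = 5:
  s[A,A] = ((1.3333)·(1.3333) + (-3.6667)·(-3.6667) + (-3.6667)·(-3.6667) + (3.3333)·(3.3333) + (3.3333)·(3.3333) + (-0.6667)·(-0.6667)) / 5 = 51.3333/5 = 10.2667
  s[A,B] = ((1.3333)·(-0.8333) + (-3.6667)·(2.1667) + (-3.6667)·(2.1667) + (3.3333)·(-1.8333) + (3.3333)·(0.1667) + (-0.6667)·(-1.8333)) / 5 = -21.3333/5 = -4.2667
  s[B,B] = ((-0.8333)·(-0.8333) + (2.1667)·(2.1667) + (2.1667)·(2.1667) + (-1.8333)·(-1.8333) + (0.1667)·(0.1667) + (-1.8333)·(-1.8333)) / 5 = 16.8333/5 = 3.3667
  Sample standard deviations s_i = √(s[i,i]):
  s(A) = √(10.2667) = 3.2042
  s(B) = √(3.3667) = 1.8348

Step 3 — r_{ij} = s_{ij} / (s_i · s_j):
  r[A,A] = 1 (diagonal).
  r[A,B] = -4.2667 / (3.2042 · 1.8348) = -4.2667 / 5.8792 = -0.7257
  r[B,B] = 1 (diagonal).

R is symmetric with unit diagonal. Assembling:

R = [[1, -0.7257],
 [-0.7257, 1]]


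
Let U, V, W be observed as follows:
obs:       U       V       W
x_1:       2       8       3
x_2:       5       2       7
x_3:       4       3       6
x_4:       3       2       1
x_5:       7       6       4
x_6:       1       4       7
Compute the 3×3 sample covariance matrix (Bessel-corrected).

Step 1 — column means:
  mean(U) = (2 + 5 + 4 + 3 + 7 + 1) / 6 = 22/6 = 3.6667
  mean(V) = (8 + 2 + 3 + 2 + 6 + 4) / 6 = 25/6 = 4.1667
  mean(W) = (3 + 7 + 6 + 1 + 4 + 7) / 6 = 28/6 = 4.6667

Step 2 — sample covariance S[i,j] = (1/(n-1)) · Σ_k (x_{k,i} - mean_i) · (x_{k,j} - mean_j), with n-1 = 5.
  S[U,U] = ((-1.6667)·(-1.6667) + (1.3333)·(1.3333) + (0.3333)·(0.3333) + (-0.6667)·(-0.6667) + (3.3333)·(3.3333) + (-2.6667)·(-2.6667)) / 5 = 23.3333/5 = 4.6667
  S[U,V] = ((-1.6667)·(3.8333) + (1.3333)·(-2.1667) + (0.3333)·(-1.1667) + (-0.6667)·(-2.1667) + (3.3333)·(1.8333) + (-2.6667)·(-0.1667)) / 5 = -1.6667/5 = -0.3333
  S[U,W] = ((-1.6667)·(-1.6667) + (1.3333)·(2.3333) + (0.3333)·(1.3333) + (-0.6667)·(-3.6667) + (3.3333)·(-0.6667) + (-2.6667)·(2.3333)) / 5 = 0.3333/5 = 0.0667
  S[V,V] = ((3.8333)·(3.8333) + (-2.1667)·(-2.1667) + (-1.1667)·(-1.1667) + (-2.1667)·(-2.1667) + (1.8333)·(1.8333) + (-0.1667)·(-0.1667)) / 5 = 28.8333/5 = 5.7667
  S[V,W] = ((3.8333)·(-1.6667) + (-2.1667)·(2.3333) + (-1.1667)·(1.3333) + (-2.1667)·(-3.6667) + (1.8333)·(-0.6667) + (-0.1667)·(2.3333)) / 5 = -6.6667/5 = -1.3333
  S[W,W] = ((-1.6667)·(-1.6667) + (2.3333)·(2.3333) + (1.3333)·(1.3333) + (-3.6667)·(-3.6667) + (-0.6667)·(-0.6667) + (2.3333)·(2.3333)) / 5 = 29.3333/5 = 5.8667

S is symmetric (S[j,i] = S[i,j]). Assembling:

S = [[4.6667, -0.3333, 0.0667],
 [-0.3333, 5.7667, -1.3333],
 [0.0667, -1.3333, 5.8667]]


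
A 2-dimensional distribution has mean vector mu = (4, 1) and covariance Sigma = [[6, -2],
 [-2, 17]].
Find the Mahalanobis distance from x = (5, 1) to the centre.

Step 1 — centre the observation: (x - mu) = (1, 0).

Step 2 — invert Sigma. det(Sigma) = 6·17 - (-2)² = 98.
  Sigma^{-1} = (1/det) · [[d, -b], [-b, a]] = [[0.1735, 0.0204],
 [0.0204, 0.0612]].

Step 3 — form the quadratic (x - mu)^T · Sigma^{-1} · (x - mu):
  Sigma^{-1} · (x - mu) = (0.1735, 0.0204).
  (x - mu)^T · [Sigma^{-1} · (x - mu)] = (1)·(0.1735) + (0)·(0.0204) = 0.1735.

Step 4 — take square root: d = √(0.1735) ≈ 0.4165.

d(x, mu) = √(0.1735) ≈ 0.4165


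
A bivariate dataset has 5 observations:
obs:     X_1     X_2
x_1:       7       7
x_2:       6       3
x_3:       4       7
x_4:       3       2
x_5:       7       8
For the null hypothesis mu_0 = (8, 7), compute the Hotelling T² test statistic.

Step 1 — sample mean vector:
  mean(X_1) = (7 + 6 + 4 + 3 + 7) / 5 = 27/5 = 5.4
  mean(X_2) = (7 + 3 + 7 + 2 + 8) / 5 = 27/5 = 5.4
  x̄ = (5.4, 5.4),  deviation x̄ - mu_0 = (5.4, 5.4) - (8, 7) = (-2.6, -1.6).

Step 2 — sample covariance matrix, S[i,j] = (1/(n-1)) · Σ_k (x_{k,i} - mean_i) · (x_{k,j} - mean_j), divisor n-1 = 4:
  S[X_1,X_1] = ((1.6)·(1.6) + (0.6)·(0.6) + (-1.4)·(-1.4) + (-2.4)·(-2.4) + (1.6)·(1.6)) / 4 = 13.2/4 = 3.3
  S[X_1,X_2] = ((1.6)·(1.6) + (0.6)·(-2.4) + (-1.4)·(1.6) + (-2.4)·(-3.4) + (1.6)·(2.6)) / 4 = 11.2/4 = 2.8
  S[X_2,X_2] = ((1.6)·(1.6) + (-2.4)·(-2.4) + (1.6)·(1.6) + (-3.4)·(-3.4) + (2.6)·(2.6)) / 4 = 29.2/4 = 7.3
  S = [[3.3, 2.8],
 [2.8, 7.3]].

Step 3 — invert S. det(S) = 3.3·7.3 - (2.8)² = 16.25.
  S^{-1} = (1/det) · [[d, -b], [-b, a]] = [[0.4492, -0.1723],
 [-0.1723, 0.2031]].

Step 4 — quadratic form (x̄ - mu_0)^T · S^{-1} · (x̄ - mu_0):
  S^{-1} · (x̄ - mu_0) = (-0.8923, 0.1231),
  (x̄ - mu_0)^T · [...] = (-2.6)·(-0.8923) + (-1.6)·(0.1231) = 2.1231.

Step 5 — scale by n: T² = 5 · 2.1231 = 10.6154.

T² ≈ 10.6154


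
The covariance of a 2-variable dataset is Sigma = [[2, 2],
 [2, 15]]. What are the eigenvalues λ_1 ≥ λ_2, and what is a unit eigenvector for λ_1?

Step 1 — characteristic polynomial of 2×2 Sigma:
  det(Sigma - λI) = λ² - trace · λ + det = 0.
  trace = 2 + 15 = 17, det = 2·15 - (2)² = 26.
Step 2 — discriminant:
  Δ = trace² - 4·det = 289 - 104 = 185.
Step 3 — eigenvalues:
  λ = (trace ± √Δ)/2 = (17 ± 13.6015)/2,
  λ_1 = 15.3007,  λ_2 = 1.6993.

Step 4 — unit eigenvector for λ_1: solve (Sigma - λ_1 I)v = 0. First row:
  (2 - 15.3007)·v_x + (2)·v_y = 0, i.e. (-13.3007)·v_x + (2)·v_y = 0,
  so v ∝ (b, λ_1 - a) = (2, 13.3007) = u.
  ||u|| = √((2)² + (13.3007)²) = √(180.9096) ≈ 13.4503,
  v_1 = u/||u|| ≈ (0.1487, 0.9889) (||v_1|| = 1).

λ_1 = 15.3007,  λ_2 = 1.6993;  v_1 ≈ (0.1487, 0.9889)


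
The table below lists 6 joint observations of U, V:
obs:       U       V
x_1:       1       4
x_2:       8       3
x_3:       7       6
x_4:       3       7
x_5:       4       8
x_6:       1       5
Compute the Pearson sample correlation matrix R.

Step 1 — column means:
  mean(U) = (1 + 8 + 7 + 3 + 4 + 1) / 6 = 24/6 = 4
  mean(V) = (4 + 3 + 6 + 7 + 8 + 5) / 6 = 33/6 = 5.5

Step 2 — sample variances and covariances s[i,j] = (1/(n-1)) · Σ_k (x_{k,i} - mean_i) · (x_{k,j} - mean_j), with n-1 = 5:
  s[U,U] = ((-3)·(-3) + (4)·(4) + (3)·(3) + (-1)·(-1) + (0)·(0) + (-3)·(-3)) / 5 = 44/5 = 8.8
  s[U,V] = ((-3)·(-1.5) + (4)·(-2.5) + (3)·(0.5) + (-1)·(1.5) + (0)·(2.5) + (-3)·(-0.5)) / 5 = -4/5 = -0.8
  s[V,V] = ((-1.5)·(-1.5) + (-2.5)·(-2.5) + (0.5)·(0.5) + (1.5)·(1.5) + (2.5)·(2.5) + (-0.5)·(-0.5)) / 5 = 17.5/5 = 3.5
  Sample standard deviations s_i = √(s[i,i]):
  s(U) = √(8.8) = 2.9665
  s(V) = √(3.5) = 1.8708

Step 3 — r_{ij} = s_{ij} / (s_i · s_j):
  r[U,U] = 1 (diagonal).
  r[U,V] = -0.8 / (2.9665 · 1.8708) = -0.8 / 5.5498 = -0.1441
  r[V,V] = 1 (diagonal).

R is symmetric with unit diagonal. Assembling:

R = [[1, -0.1441],
 [-0.1441, 1]]


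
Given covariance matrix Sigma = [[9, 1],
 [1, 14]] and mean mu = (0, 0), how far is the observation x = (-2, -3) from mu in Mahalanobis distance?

Step 1 — centre the observation: (x - mu) = (-2, -3).

Step 2 — invert Sigma. det(Sigma) = 9·14 - (1)² = 125.
  Sigma^{-1} = (1/det) · [[d, -b], [-b, a]] = [[0.112, -0.008],
 [-0.008, 0.072]].

Step 3 — form the quadratic (x - mu)^T · Sigma^{-1} · (x - mu):
  Sigma^{-1} · (x - mu) = (-0.2, -0.2).
  (x - mu)^T · [Sigma^{-1} · (x - mu)] = (-2)·(-0.2) + (-3)·(-0.2) = 1.

Step 4 — take square root: d = √(1) ≈ 1.

d(x, mu) = √(1) ≈ 1


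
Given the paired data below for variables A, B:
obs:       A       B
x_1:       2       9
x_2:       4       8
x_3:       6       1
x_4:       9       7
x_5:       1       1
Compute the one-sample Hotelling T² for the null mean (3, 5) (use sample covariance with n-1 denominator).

Step 1 — sample mean vector:
  mean(A) = (2 + 4 + 6 + 9 + 1) / 5 = 22/5 = 4.4
  mean(B) = (9 + 8 + 1 + 7 + 1) / 5 = 26/5 = 5.2
  x̄ = (4.4, 5.2),  deviation x̄ - mu_0 = (4.4, 5.2) - (3, 5) = (1.4, 0.2).

Step 2 — sample covariance matrix, S[i,j] = (1/(n-1)) · Σ_k (x_{k,i} - mean_i) · (x_{k,j} - mean_j), divisor n-1 = 4:
  S[A,A] = ((-2.4)·(-2.4) + (-0.4)·(-0.4) + (1.6)·(1.6) + (4.6)·(4.6) + (-3.4)·(-3.4)) / 4 = 41.2/4 = 10.3
  S[A,B] = ((-2.4)·(3.8) + (-0.4)·(2.8) + (1.6)·(-4.2) + (4.6)·(1.8) + (-3.4)·(-4.2)) / 4 = 5.6/4 = 1.4
  S[B,B] = ((3.8)·(3.8) + (2.8)·(2.8) + (-4.2)·(-4.2) + (1.8)·(1.8) + (-4.2)·(-4.2)) / 4 = 60.8/4 = 15.2
  S = [[10.3, 1.4],
 [1.4, 15.2]].

Step 3 — invert S. det(S) = 10.3·15.2 - (1.4)² = 154.6.
  S^{-1} = (1/det) · [[d, -b], [-b, a]] = [[0.0983, -0.0091],
 [-0.0091, 0.0666]].

Step 4 — quadratic form (x̄ - mu_0)^T · S^{-1} · (x̄ - mu_0):
  S^{-1} · (x̄ - mu_0) = (0.1358, 0.0006),
  (x̄ - mu_0)^T · [...] = (1.4)·(0.1358) + (0.2)·(0.0006) = 0.1903.

Step 5 — scale by n: T² = 5 · 0.1903 = 0.9515.

T² ≈ 0.9515


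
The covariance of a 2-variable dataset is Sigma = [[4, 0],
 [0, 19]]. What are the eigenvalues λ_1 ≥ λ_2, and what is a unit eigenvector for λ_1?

Step 1 — characteristic polynomial of 2×2 Sigma:
  det(Sigma - λI) = λ² - trace · λ + det = 0.
  trace = 4 + 19 = 23, det = 4·19 - (0)² = 76.
Step 2 — discriminant:
  Δ = trace² - 4·det = 529 - 304 = 225.
Step 3 — eigenvalues:
  λ = (trace ± √Δ)/2 = (23 ± 15)/2,
  λ_1 = 19,  λ_2 = 4.

Step 4 — unit eigenvector for λ_1: Sigma is diagonal, so its eigenvectors are the coordinate axes. λ_1 = 19 is the diagonal entry on the second coordinate axis, hence
  v_1 = (0, 1) (||v_1|| = 1).

λ_1 = 19,  λ_2 = 4;  v_1 ≈ (0, 1)


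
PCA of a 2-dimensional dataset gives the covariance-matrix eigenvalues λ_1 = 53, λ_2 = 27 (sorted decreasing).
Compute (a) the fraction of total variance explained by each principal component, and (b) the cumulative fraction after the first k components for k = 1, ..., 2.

Step 1 — total variance = trace(Sigma) = Σ λ_i = 53 + 27 = 80.

Step 2 — fraction explained by component i = λ_i / Σ λ:
  PC1: 53/80 = 0.6625
  PC2: 27/80 = 0.3375

Step 3 — cumulative fraction after k components = (λ_1 + ... + λ_k) / Σ λ:
  k = 1: 53/80 = 0.6625
  k = 2: (53 + 27)/80 = 80/80 = 1

Summary (fraction, with percent):

explained: PC1 0.6625 (66.25%), PC2 0.3375 (33.75%);  cumulative: 0.6625, 1


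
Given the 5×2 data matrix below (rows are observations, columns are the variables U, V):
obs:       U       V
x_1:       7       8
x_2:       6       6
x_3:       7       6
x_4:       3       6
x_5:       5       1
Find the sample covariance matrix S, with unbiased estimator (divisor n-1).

Step 1 — column means:
  mean(U) = (7 + 6 + 7 + 3 + 5) / 5 = 28/5 = 5.6
  mean(V) = (8 + 6 + 6 + 6 + 1) / 5 = 27/5 = 5.4

Step 2 — sample covariance S[i,j] = (1/(n-1)) · Σ_k (x_{k,i} - mean_i) · (x_{k,j} - mean_j), with n-1 = 4.
  S[U,U] = ((1.4)·(1.4) + (0.4)·(0.4) + (1.4)·(1.4) + (-2.6)·(-2.6) + (-0.6)·(-0.6)) / 4 = 11.2/4 = 2.8
  S[U,V] = ((1.4)·(2.6) + (0.4)·(0.6) + (1.4)·(0.6) + (-2.6)·(0.6) + (-0.6)·(-4.4)) / 4 = 5.8/4 = 1.45
  S[V,V] = ((2.6)·(2.6) + (0.6)·(0.6) + (0.6)·(0.6) + (0.6)·(0.6) + (-4.4)·(-4.4)) / 4 = 27.2/4 = 6.8

S is symmetric (S[j,i] = S[i,j]). Assembling:

S = [[2.8, 1.45],
 [1.45, 6.8]]


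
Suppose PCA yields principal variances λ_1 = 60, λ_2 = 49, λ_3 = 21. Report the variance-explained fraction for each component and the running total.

Step 1 — total variance = trace(Sigma) = Σ λ_i = 60 + 49 + 21 = 130.

Step 2 — fraction explained by component i = λ_i / Σ λ:
  PC1: 60/130 = 0.4615
  PC2: 49/130 = 0.3769
  PC3: 21/130 = 0.1615

Step 3 — cumulative fraction after k components = (λ_1 + ... + λ_k) / Σ λ:
  k = 1: 60/130 = 0.4615
  k = 2: (60 + 49)/130 = 109/130 = 0.8385
  k = 3: (60 + 49 + 21)/130 = 130/130 = 1

Summary (fraction, with percent):

explained: PC1 0.4615 (46.15%), PC2 0.3769 (37.69%), PC3 0.1615 (16.15%);  cumulative: 0.4615, 0.8385, 1


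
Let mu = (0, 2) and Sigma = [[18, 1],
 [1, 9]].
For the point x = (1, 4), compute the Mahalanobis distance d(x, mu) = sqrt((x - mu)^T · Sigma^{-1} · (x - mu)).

Step 1 — centre the observation: (x - mu) = (1, 2).

Step 2 — invert Sigma. det(Sigma) = 18·9 - (1)² = 161.
  Sigma^{-1} = (1/det) · [[d, -b], [-b, a]] = [[0.0559, -0.0062],
 [-0.0062, 0.1118]].

Step 3 — form the quadratic (x - mu)^T · Sigma^{-1} · (x - mu):
  Sigma^{-1} · (x - mu) = (0.0435, 0.2174).
  (x - mu)^T · [Sigma^{-1} · (x - mu)] = (1)·(0.0435) + (2)·(0.2174) = 0.4783.

Step 4 — take square root: d = √(0.4783) ≈ 0.6916.

d(x, mu) = √(0.4783) ≈ 0.6916


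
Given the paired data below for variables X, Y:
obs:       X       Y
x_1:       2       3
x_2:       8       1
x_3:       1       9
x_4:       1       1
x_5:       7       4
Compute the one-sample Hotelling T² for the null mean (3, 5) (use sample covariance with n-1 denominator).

Step 1 — sample mean vector:
  mean(X) = (2 + 8 + 1 + 1 + 7) / 5 = 19/5 = 3.8
  mean(Y) = (3 + 1 + 9 + 1 + 4) / 5 = 18/5 = 3.6
  x̄ = (3.8, 3.6),  deviation x̄ - mu_0 = (3.8, 3.6) - (3, 5) = (0.8, -1.4).

Step 2 — sample covariance matrix, S[i,j] = (1/(n-1)) · Σ_k (x_{k,i} - mean_i) · (x_{k,j} - mean_j), divisor n-1 = 4:
  S[X,X] = ((-1.8)·(-1.8) + (4.2)·(4.2) + (-2.8)·(-2.8) + (-2.8)·(-2.8) + (3.2)·(3.2)) / 4 = 46.8/4 = 11.7
  S[X,Y] = ((-1.8)·(-0.6) + (4.2)·(-2.6) + (-2.8)·(5.4) + (-2.8)·(-2.6) + (3.2)·(0.4)) / 4 = -16.4/4 = -4.1
  S[Y,Y] = ((-0.6)·(-0.6) + (-2.6)·(-2.6) + (5.4)·(5.4) + (-2.6)·(-2.6) + (0.4)·(0.4)) / 4 = 43.2/4 = 10.8
  S = [[11.7, -4.1],
 [-4.1, 10.8]].

Step 3 — invert S. det(S) = 11.7·10.8 - (-4.1)² = 109.55.
  S^{-1} = (1/det) · [[d, -b], [-b, a]] = [[0.0986, 0.0374],
 [0.0374, 0.1068]].

Step 4 — quadratic form (x̄ - mu_0)^T · S^{-1} · (x̄ - mu_0):
  S^{-1} · (x̄ - mu_0) = (0.0265, -0.1196),
  (x̄ - mu_0)^T · [...] = (0.8)·(0.0265) + (-1.4)·(-0.1196) = 0.1886.

Step 5 — scale by n: T² = 5 · 0.1886 = 0.9429.

T² ≈ 0.9429


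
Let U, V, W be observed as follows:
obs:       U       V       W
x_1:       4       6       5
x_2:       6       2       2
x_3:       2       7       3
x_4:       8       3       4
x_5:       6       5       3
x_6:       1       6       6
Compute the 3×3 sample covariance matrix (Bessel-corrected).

Step 1 — column means:
  mean(U) = (4 + 6 + 2 + 8 + 6 + 1) / 6 = 27/6 = 4.5
  mean(V) = (6 + 2 + 7 + 3 + 5 + 6) / 6 = 29/6 = 4.8333
  mean(W) = (5 + 2 + 3 + 4 + 3 + 6) / 6 = 23/6 = 3.8333

Step 2 — sample covariance S[i,j] = (1/(n-1)) · Σ_k (x_{k,i} - mean_i) · (x_{k,j} - mean_j), with n-1 = 5.
  S[U,U] = ((-0.5)·(-0.5) + (1.5)·(1.5) + (-2.5)·(-2.5) + (3.5)·(3.5) + (1.5)·(1.5) + (-3.5)·(-3.5)) / 5 = 35.5/5 = 7.1
  S[U,V] = ((-0.5)·(1.1667) + (1.5)·(-2.8333) + (-2.5)·(2.1667) + (3.5)·(-1.8333) + (1.5)·(0.1667) + (-3.5)·(1.1667)) / 5 = -20.5/5 = -4.1
  S[U,W] = ((-0.5)·(1.1667) + (1.5)·(-1.8333) + (-2.5)·(-0.8333) + (3.5)·(0.1667) + (1.5)·(-0.8333) + (-3.5)·(2.1667)) / 5 = -9.5/5 = -1.9
  S[V,V] = ((1.1667)·(1.1667) + (-2.8333)·(-2.8333) + (2.1667)·(2.1667) + (-1.8333)·(-1.8333) + (0.1667)·(0.1667) + (1.1667)·(1.1667)) / 5 = 18.8333/5 = 3.7667
  S[V,W] = ((1.1667)·(1.1667) + (-2.8333)·(-1.8333) + (2.1667)·(-0.8333) + (-1.8333)·(0.1667) + (0.1667)·(-0.8333) + (1.1667)·(2.1667)) / 5 = 6.8333/5 = 1.3667
  S[W,W] = ((1.1667)·(1.1667) + (-1.8333)·(-1.8333) + (-0.8333)·(-0.8333) + (0.1667)·(0.1667) + (-0.8333)·(-0.8333) + (2.1667)·(2.1667)) / 5 = 10.8333/5 = 2.1667

S is symmetric (S[j,i] = S[i,j]). Assembling:

S = [[7.1, -4.1, -1.9],
 [-4.1, 3.7667, 1.3667],
 [-1.9, 1.3667, 2.1667]]


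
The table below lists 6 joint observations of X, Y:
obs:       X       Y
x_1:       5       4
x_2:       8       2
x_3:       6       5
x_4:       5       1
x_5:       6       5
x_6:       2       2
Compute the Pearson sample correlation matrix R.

Step 1 — column means:
  mean(X) = (5 + 8 + 6 + 5 + 6 + 2) / 6 = 32/6 = 5.3333
  mean(Y) = (4 + 2 + 5 + 1 + 5 + 2) / 6 = 19/6 = 3.1667

Step 2 — sample variances and covariances s[i,j] = (1/(n-1)) · Σ_k (x_{k,i} - mean_i) · (x_{k,j} - mean_j), with n-1 = 5:
  s[X,X] = ((-0.3333)·(-0.3333) + (2.6667)·(2.6667) + (0.6667)·(0.6667) + (-0.3333)·(-0.3333) + (0.6667)·(0.6667) + (-3.3333)·(-3.3333)) / 5 = 19.3333/5 = 3.8667
  s[X,Y] = ((-0.3333)·(0.8333) + (2.6667)·(-1.1667) + (0.6667)·(1.8333) + (-0.3333)·(-2.1667) + (0.6667)·(1.8333) + (-3.3333)·(-1.1667)) / 5 = 3.6667/5 = 0.7333
  s[Y,Y] = ((0.8333)·(0.8333) + (-1.1667)·(-1.1667) + (1.8333)·(1.8333) + (-2.1667)·(-2.1667) + (1.8333)·(1.8333) + (-1.1667)·(-1.1667)) / 5 = 14.8333/5 = 2.9667
  Sample standard deviations s_i = √(s[i,i]):
  s(X) = √(3.8667) = 1.9664
  s(Y) = √(2.9667) = 1.7224

Step 3 — r_{ij} = s_{ij} / (s_i · s_j):
  r[X,X] = 1 (diagonal).
  r[X,Y] = 0.7333 / (1.9664 · 1.7224) = 0.7333 / 3.3869 = 0.2165
  r[Y,Y] = 1 (diagonal).

R is symmetric with unit diagonal. Assembling:

R = [[1, 0.2165],
 [0.2165, 1]]


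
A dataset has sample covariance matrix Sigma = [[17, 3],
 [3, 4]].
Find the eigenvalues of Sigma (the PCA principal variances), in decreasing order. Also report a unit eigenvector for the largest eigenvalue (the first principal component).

Step 1 — characteristic polynomial of 2×2 Sigma:
  det(Sigma - λI) = λ² - trace · λ + det = 0.
  trace = 17 + 4 = 21, det = 17·4 - (3)² = 59.
Step 2 — discriminant:
  Δ = trace² - 4·det = 441 - 236 = 205.
Step 3 — eigenvalues:
  λ = (trace ± √Δ)/2 = (21 ± 14.3178)/2,
  λ_1 = 17.6589,  λ_2 = 3.3411.

Step 4 — unit eigenvector for λ_1: solve (Sigma - λ_1 I)v = 0. First row:
  (17 - 17.6589)·v_x + (3)·v_y = 0, i.e. (-0.6589)·v_x + (3)·v_y = 0,
  so v ∝ (b, λ_1 - a) = (3, 0.6589) = u.
  ||u|| = √((3)² + (0.6589)²) = √(9.4342) ≈ 3.0715,
  v_1 = u/||u|| ≈ (0.9767, 0.2145) (||v_1|| = 1).

λ_1 = 17.6589,  λ_2 = 3.3411;  v_1 ≈ (0.9767, 0.2145)


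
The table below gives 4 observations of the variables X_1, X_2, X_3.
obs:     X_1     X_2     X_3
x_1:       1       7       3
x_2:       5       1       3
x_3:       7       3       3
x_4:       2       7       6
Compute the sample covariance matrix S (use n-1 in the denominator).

Step 1 — column means:
  mean(X_1) = (1 + 5 + 7 + 2) / 4 = 15/4 = 3.75
  mean(X_2) = (7 + 1 + 3 + 7) / 4 = 18/4 = 4.5
  mean(X_3) = (3 + 3 + 3 + 6) / 4 = 15/4 = 3.75

Step 2 — sample covariance S[i,j] = (1/(n-1)) · Σ_k (x_{k,i} - mean_i) · (x_{k,j} - mean_j), with n-1 = 3.
  S[X_1,X_1] = ((-2.75)·(-2.75) + (1.25)·(1.25) + (3.25)·(3.25) + (-1.75)·(-1.75)) / 3 = 22.75/3 = 7.5833
  S[X_1,X_2] = ((-2.75)·(2.5) + (1.25)·(-3.5) + (3.25)·(-1.5) + (-1.75)·(2.5)) / 3 = -20.5/3 = -6.8333
  S[X_1,X_3] = ((-2.75)·(-0.75) + (1.25)·(-0.75) + (3.25)·(-0.75) + (-1.75)·(2.25)) / 3 = -5.25/3 = -1.75
  S[X_2,X_2] = ((2.5)·(2.5) + (-3.5)·(-3.5) + (-1.5)·(-1.5) + (2.5)·(2.5)) / 3 = 27/3 = 9
  S[X_2,X_3] = ((2.5)·(-0.75) + (-3.5)·(-0.75) + (-1.5)·(-0.75) + (2.5)·(2.25)) / 3 = 7.5/3 = 2.5
  S[X_3,X_3] = ((-0.75)·(-0.75) + (-0.75)·(-0.75) + (-0.75)·(-0.75) + (2.25)·(2.25)) / 3 = 6.75/3 = 2.25

S is symmetric (S[j,i] = S[i,j]). Assembling:

S = [[7.5833, -6.8333, -1.75],
 [-6.8333, 9, 2.5],
 [-1.75, 2.5, 2.25]]


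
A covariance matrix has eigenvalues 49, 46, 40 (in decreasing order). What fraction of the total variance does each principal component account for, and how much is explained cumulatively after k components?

Step 1 — total variance = trace(Sigma) = Σ λ_i = 49 + 46 + 40 = 135.

Step 2 — fraction explained by component i = λ_i / Σ λ:
  PC1: 49/135 = 0.363
  PC2: 46/135 = 0.3407
  PC3: 40/135 = 0.2963

Step 3 — cumulative fraction after k components = (λ_1 + ... + λ_k) / Σ λ:
  k = 1: 49/135 = 0.363
  k = 2: (49 + 46)/135 = 95/135 = 0.7037
  k = 3: (49 + 46 + 40)/135 = 135/135 = 1

Summary (fraction, with percent):

explained: PC1 0.363 (36.3%), PC2 0.3407 (34.07%), PC3 0.2963 (29.63%);  cumulative: 0.363, 0.7037, 1


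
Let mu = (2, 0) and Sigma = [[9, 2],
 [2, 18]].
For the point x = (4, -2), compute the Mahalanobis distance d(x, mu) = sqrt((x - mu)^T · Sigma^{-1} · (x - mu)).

Step 1 — centre the observation: (x - mu) = (2, -2).

Step 2 — invert Sigma. det(Sigma) = 9·18 - (2)² = 158.
  Sigma^{-1} = (1/det) · [[d, -b], [-b, a]] = [[0.1139, -0.0127],
 [-0.0127, 0.057]].

Step 3 — form the quadratic (x - mu)^T · Sigma^{-1} · (x - mu):
  Sigma^{-1} · (x - mu) = (0.2532, -0.1392).
  (x - mu)^T · [Sigma^{-1} · (x - mu)] = (2)·(0.2532) + (-2)·(-0.1392) = 0.7848.

Step 4 — take square root: d = √(0.7848) ≈ 0.8859.

d(x, mu) = √(0.7848) ≈ 0.8859


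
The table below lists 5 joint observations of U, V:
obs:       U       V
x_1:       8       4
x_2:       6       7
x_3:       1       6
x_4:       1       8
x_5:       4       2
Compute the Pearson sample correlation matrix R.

Step 1 — column means:
  mean(U) = (8 + 6 + 1 + 1 + 4) / 5 = 20/5 = 4
  mean(V) = (4 + 7 + 6 + 8 + 2) / 5 = 27/5 = 5.4

Step 2 — sample variances and covariances s[i,j] = (1/(n-1)) · Σ_k (x_{k,i} - mean_i) · (x_{k,j} - mean_j), with n-1 = 4:
  s[U,U] = ((4)·(4) + (2)·(2) + (-3)·(-3) + (-3)·(-3) + (0)·(0)) / 4 = 38/4 = 9.5
  s[U,V] = ((4)·(-1.4) + (2)·(1.6) + (-3)·(0.6) + (-3)·(2.6) + (0)·(-3.4)) / 4 = -12/4 = -3
  s[V,V] = ((-1.4)·(-1.4) + (1.6)·(1.6) + (0.6)·(0.6) + (2.6)·(2.6) + (-3.4)·(-3.4)) / 4 = 23.2/4 = 5.8
  Sample standard deviations s_i = √(s[i,i]):
  s(U) = √(9.5) = 3.0822
  s(V) = √(5.8) = 2.4083

Step 3 — r_{ij} = s_{ij} / (s_i · s_j):
  r[U,U] = 1 (diagonal).
  r[U,V] = -3 / (3.0822 · 2.4083) = -3 / 7.4229 = -0.4042
  r[V,V] = 1 (diagonal).

R is symmetric with unit diagonal. Assembling:

R = [[1, -0.4042],
 [-0.4042, 1]]


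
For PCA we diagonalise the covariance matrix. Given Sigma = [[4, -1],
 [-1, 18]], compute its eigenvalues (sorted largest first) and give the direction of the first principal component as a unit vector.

Step 1 — characteristic polynomial of 2×2 Sigma:
  det(Sigma - λI) = λ² - trace · λ + det = 0.
  trace = 4 + 18 = 22, det = 4·18 - (-1)² = 71.
Step 2 — discriminant:
  Δ = trace² - 4·det = 484 - 284 = 200.
Step 3 — eigenvalues:
  λ = (trace ± √Δ)/2 = (22 ± 14.1421)/2,
  λ_1 = 18.0711,  λ_2 = 3.9289.

Step 4 — unit eigenvector for λ_1: solve (Sigma - λ_1 I)v = 0. First row:
  (4 - 18.0711)·v_x + (-1)·v_y = 0, i.e. (-14.0711)·v_x + (-1)·v_y = 0,
  so v ∝ (b, λ_1 - a) = (-1, 14.0711); multiply by -1 so the first entry is positive: u = (1, -14.0711).
  ||u|| = √((1)² + (-14.0711)²) = √(198.9949) ≈ 14.1066,
  v_1 = u/||u|| ≈ (0.0709, -0.9975) (||v_1|| = 1).

λ_1 = 18.0711,  λ_2 = 3.9289;  v_1 ≈ (0.0709, -0.9975)


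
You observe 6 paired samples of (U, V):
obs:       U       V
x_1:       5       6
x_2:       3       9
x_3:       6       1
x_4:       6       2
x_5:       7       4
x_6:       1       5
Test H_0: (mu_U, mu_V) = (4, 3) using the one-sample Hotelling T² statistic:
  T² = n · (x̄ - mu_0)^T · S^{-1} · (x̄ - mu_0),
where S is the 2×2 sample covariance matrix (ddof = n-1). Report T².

Step 1 — sample mean vector:
  mean(U) = (5 + 3 + 6 + 6 + 7 + 1) / 6 = 28/6 = 4.6667
  mean(V) = (6 + 9 + 1 + 2 + 4 + 5) / 6 = 27/6 = 4.5
  x̄ = (4.6667, 4.5),  deviation x̄ - mu_0 = (4.6667, 4.5) - (4, 3) = (0.6667, 1.5).

Step 2 — sample covariance matrix, S[i,j] = (1/(n-1)) · Σ_k (x_{k,i} - mean_i) · (x_{k,j} - mean_j), divisor n-1 = 5:
  S[U,U] = ((0.3333)·(0.3333) + (-1.6667)·(-1.6667) + (1.3333)·(1.3333) + (1.3333)·(1.3333) + (2.3333)·(2.3333) + (-3.6667)·(-3.6667)) / 5 = 25.3333/5 = 5.0667
  S[U,V] = ((0.3333)·(1.5) + (-1.6667)·(4.5) + (1.3333)·(-3.5) + (1.3333)·(-2.5) + (2.3333)·(-0.5) + (-3.6667)·(0.5)) / 5 = -18/5 = -3.6
  S[V,V] = ((1.5)·(1.5) + (4.5)·(4.5) + (-3.5)·(-3.5) + (-2.5)·(-2.5) + (-0.5)·(-0.5) + (0.5)·(0.5)) / 5 = 41.5/5 = 8.3
  S = [[5.0667, -3.6],
 [-3.6, 8.3]].

Step 3 — invert S. det(S) = 5.0667·8.3 - (-3.6)² = 29.0933.
  S^{-1} = (1/det) · [[d, -b], [-b, a]] = [[0.2853, 0.1237],
 [0.1237, 0.1742]].

Step 4 — quadratic form (x̄ - mu_0)^T · S^{-1} · (x̄ - mu_0):
  S^{-1} · (x̄ - mu_0) = (0.3758, 0.3437),
  (x̄ - mu_0)^T · [...] = (0.6667)·(0.3758) + (1.5)·(0.3437) = 0.7661.

Step 5 — scale by n: T² = 6 · 0.7661 = 4.5967.

T² ≈ 4.5967


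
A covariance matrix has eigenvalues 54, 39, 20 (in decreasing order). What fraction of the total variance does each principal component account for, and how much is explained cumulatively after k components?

Step 1 — total variance = trace(Sigma) = Σ λ_i = 54 + 39 + 20 = 113.

Step 2 — fraction explained by component i = λ_i / Σ λ:
  PC1: 54/113 = 0.4779
  PC2: 39/113 = 0.3451
  PC3: 20/113 = 0.177

Step 3 — cumulative fraction after k components = (λ_1 + ... + λ_k) / Σ λ:
  k = 1: 54/113 = 0.4779
  k = 2: (54 + 39)/113 = 93/113 = 0.823
  k = 3: (54 + 39 + 20)/113 = 113/113 = 1

Summary (fraction, with percent):

explained: PC1 0.4779 (47.79%), PC2 0.3451 (34.51%), PC3 0.177 (17.7%);  cumulative: 0.4779, 0.823, 1
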